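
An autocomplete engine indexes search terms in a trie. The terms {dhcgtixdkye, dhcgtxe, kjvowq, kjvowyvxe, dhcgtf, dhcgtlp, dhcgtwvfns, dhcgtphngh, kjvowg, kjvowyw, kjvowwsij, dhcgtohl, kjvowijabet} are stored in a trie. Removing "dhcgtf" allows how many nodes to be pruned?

1

A node on "dhcgtf"'s path can go only if nothing else ends at it or branches off below it.
The suffix "f" (1 node) is used only by "dhcgtf"; the node for "dhcgt" still has the child "i", so pruning stops there.
Nodes removed: 1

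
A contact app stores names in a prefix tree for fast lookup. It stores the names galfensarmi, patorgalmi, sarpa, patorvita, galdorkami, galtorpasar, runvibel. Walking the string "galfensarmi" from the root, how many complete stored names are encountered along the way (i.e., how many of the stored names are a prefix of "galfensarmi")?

1

Traverse "galfensarmi" character by character; count nodes along the way that are marked as word ends.
Prefixes of the query that are stored words: "galfensarmi"
Count: 1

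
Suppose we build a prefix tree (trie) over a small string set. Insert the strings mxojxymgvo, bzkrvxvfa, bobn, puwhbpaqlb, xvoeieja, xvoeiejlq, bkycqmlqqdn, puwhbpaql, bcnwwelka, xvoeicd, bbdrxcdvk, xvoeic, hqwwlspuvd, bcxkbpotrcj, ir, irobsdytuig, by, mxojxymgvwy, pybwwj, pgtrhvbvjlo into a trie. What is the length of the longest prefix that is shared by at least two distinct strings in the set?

Equivalently: take the maximum, over all pairs, of their longest common prefix length.
e.g. "mxojxymgvo" and "mxojxymgvwy" share the prefix "mxojxymgv" of length 9; no pair shares a longer one.
Longest shared-prefix length: 9

9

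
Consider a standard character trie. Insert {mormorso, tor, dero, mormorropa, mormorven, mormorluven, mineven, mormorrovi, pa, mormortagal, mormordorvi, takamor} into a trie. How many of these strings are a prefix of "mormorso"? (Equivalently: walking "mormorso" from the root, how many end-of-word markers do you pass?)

1

Traverse "mormorso" character by character; count nodes along the way that are marked as word ends.
Prefixes of the query that are stored words: "mormorso"
Count: 1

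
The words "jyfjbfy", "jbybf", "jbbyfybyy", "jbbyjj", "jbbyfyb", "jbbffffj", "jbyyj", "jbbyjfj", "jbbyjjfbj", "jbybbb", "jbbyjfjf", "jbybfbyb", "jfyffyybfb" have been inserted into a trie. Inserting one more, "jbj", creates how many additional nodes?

Walking "jbj" from the root, the first 2 characters ("jb") follow existing edges; "j" is the first miss.
So 3 − 2 = 1 new nodes.

1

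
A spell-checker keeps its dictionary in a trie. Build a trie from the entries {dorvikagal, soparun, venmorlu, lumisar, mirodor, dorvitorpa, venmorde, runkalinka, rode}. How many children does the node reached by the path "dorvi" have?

2

Follow the path "dorvi" to its node, then look at its outgoing edges.
Distinct next characters after "dorvi": k, t.
That node has 2 child edges.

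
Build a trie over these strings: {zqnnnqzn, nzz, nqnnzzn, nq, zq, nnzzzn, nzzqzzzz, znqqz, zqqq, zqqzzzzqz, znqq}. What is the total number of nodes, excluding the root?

39

Count nodes per top-level branch (shared prefixes stored once):
  'n'-branch (nnzzzn, nq, nqnnzzn, nzz, nzzqzzzz): 19 nodes
  'z'-branch (znqq, znqqz, zq, zqnnnqzn, zqqq, zqqzzzzqz): 20 nodes
Sum: 39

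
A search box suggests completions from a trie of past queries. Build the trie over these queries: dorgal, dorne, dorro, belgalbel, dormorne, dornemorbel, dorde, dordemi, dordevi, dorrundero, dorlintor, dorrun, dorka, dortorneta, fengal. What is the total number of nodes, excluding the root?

63

For each word, the new-node count is its length minus the longest prefix already in the trie:
  "dorgal" → 6 new (d, o, r, g, a, l)
  "dorne" → prefix "dor" already present; 2 new (n, e)
  "dorro" → prefix "dor" already present; 2 new (r, o)
  "belgalbel" → 9 new (b, e, l, g, a, l, b, e, l)
  "dormorne" → prefix "dor" already present; 5 new (m, o, r, n, e)
  "dornemorbel" → prefix "dorne" already present; 6 new (m, o, r, b, e, l)
  "dorde" → prefix "dor" already present; 2 new (d, e)
  "dordemi" → prefix "dorde" already present; 2 new (m, i)
  "dordevi" → prefix "dorde" already present; 2 new (v, i)
  "dorrundero" → prefix "dorr" already present; 6 new (u, n, d, e, r, o)
  "dorlintor" → prefix "dor" already present; 6 new (l, i, n, t, o, r)
  "dorrun" → prefix "dorrun" already present; 0 new (none)
  "dorka" → prefix "dor" already present; 2 new (k, a)
  "dortorneta" → prefix "dor" already present; 7 new (t, o, r, n, e, t, a)
  "fengal" → 6 new (f, e, n, g, a, l)
Total nodes = 6 + 2 + 2 + 9 + 5 + 6 + 2 + 2 + 2 + 6 + 6 + 0 + 2 + 7 + 6 = 63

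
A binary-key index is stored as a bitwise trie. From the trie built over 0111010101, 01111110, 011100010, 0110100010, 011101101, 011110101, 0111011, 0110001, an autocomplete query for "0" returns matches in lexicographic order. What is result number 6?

011101101

Filter for "0…" and sort: "0110001", "0110100010", "011100010", "0111010101", "0111011", "011101101", "011110101", "01111110"
The 6th is 011101101.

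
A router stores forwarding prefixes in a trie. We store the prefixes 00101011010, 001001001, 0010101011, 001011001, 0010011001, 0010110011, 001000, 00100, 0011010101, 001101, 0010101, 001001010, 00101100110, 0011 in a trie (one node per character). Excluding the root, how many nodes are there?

39

For each word, the new-node count is its length minus the longest prefix already in the trie:
  "00101011010" → 11 new (0, 0, 1, 0, 1, 0, 1, 1, 0, 1, 0)
  "001001001" → prefix "0010" already present; 5 new (0, 1, 0, 0, 1)
  "0010101011" → prefix "0010101" already present; 3 new (0, 1, 1)
  "001011001" → prefix "00101" already present; 4 new (1, 0, 0, 1)
  "0010011001" → prefix "001001" already present; 4 new (1, 0, 0, 1)
  "0010110011" → prefix "001011001" already present; 1 new (1)
  "001000" → prefix "00100" already present; 1 new (0)
  "00100" → prefix "00100" already present; 0 new (none)
  "0011010101" → prefix "001" already present; 7 new (1, 0, 1, 0, 1, 0, 1)
  "001101" → prefix "001101" already present; 0 new (none)
  "0010101" → prefix "0010101" already present; 0 new (none)
  "001001010" → prefix "0010010" already present; 2 new (1, 0)
  "00101100110" → prefix "0010110011" already present; 1 new (0)
  "0011" → prefix "0011" already present; 0 new (none)
Total nodes = 11 + 5 + 3 + 4 + 4 + 1 + 1 + 0 + 7 + 0 + 0 + 2 + 1 + 0 = 39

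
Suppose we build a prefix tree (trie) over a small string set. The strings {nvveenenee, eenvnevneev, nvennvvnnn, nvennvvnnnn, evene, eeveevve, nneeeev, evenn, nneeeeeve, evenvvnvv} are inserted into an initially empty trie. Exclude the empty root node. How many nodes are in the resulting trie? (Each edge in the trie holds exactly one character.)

For each word, the new-node count is its length minus the longest prefix already in the trie:
  "nvveenenee" → 10 new (n, v, v, e, e, n, e, n, e, e)
  "eenvnevneev" → 11 new (e, e, n, v, n, e, v, n, e, e, v)
  "nvennvvnnn" → prefix "nv" already present; 8 new (e, n, n, v, v, n, n, n)
  "nvennvvnnnn" → prefix "nvennvvnnn" already present; 1 new (n)
  "evene" → prefix "e" already present; 4 new (v, e, n, e)
  "eeveevve" → prefix "ee" already present; 6 new (v, e, e, v, v, e)
  "nneeeev" → prefix "n" already present; 6 new (n, e, e, e, e, v)
  "evenn" → prefix "even" already present; 1 new (n)
  "nneeeeeve" → prefix "nneeee" already present; 3 new (e, v, e)
  "evenvvnvv" → prefix "even" already present; 5 new (v, v, n, v, v)
Total nodes = 10 + 11 + 8 + 1 + 4 + 6 + 6 + 1 + 3 + 5 = 55

55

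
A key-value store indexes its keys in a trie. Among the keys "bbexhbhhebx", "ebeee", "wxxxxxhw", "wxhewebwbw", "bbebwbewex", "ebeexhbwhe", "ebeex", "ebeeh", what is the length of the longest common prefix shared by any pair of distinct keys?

5

Look for the deepest trie node that still has at least two words in its subtree.
"ebeex" and "ebeexhbwhe" agree on "ebeex" (5 characters) before diverging; nothing deeper is shared.
Longest shared-prefix length: 5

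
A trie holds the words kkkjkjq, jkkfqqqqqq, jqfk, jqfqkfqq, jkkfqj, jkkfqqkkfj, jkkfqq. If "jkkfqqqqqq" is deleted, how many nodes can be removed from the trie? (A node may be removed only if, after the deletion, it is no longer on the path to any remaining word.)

4

Walk "jkkfqqqqqq" from the leaf back toward the root, removing each node that no remaining word uses.
The suffix "qqqq" (4 nodes) is used only by "jkkfqqqqqq"; the node for "jkkfqq" still has the child "k", so pruning stops there.
Nodes removed: 4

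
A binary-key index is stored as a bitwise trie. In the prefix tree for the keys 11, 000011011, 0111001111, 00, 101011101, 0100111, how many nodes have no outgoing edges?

5

A leaf is a node with no children — equivalently, the end of a word that is not a proper prefix of any other stored word.
Those words: "000011011", "0100111", "0111001111", "101011101", "11"
Leaf count: 5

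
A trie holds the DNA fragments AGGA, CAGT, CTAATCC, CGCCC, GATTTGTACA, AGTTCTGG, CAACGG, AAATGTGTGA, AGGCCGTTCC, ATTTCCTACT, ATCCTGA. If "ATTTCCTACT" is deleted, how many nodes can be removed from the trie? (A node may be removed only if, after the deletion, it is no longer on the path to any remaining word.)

8

After clearing the end-marker at "ATTTCCTACT", prune upward until reaching a node still needed by another word.
The suffix "TTCCTACT" (8 nodes) is used only by "ATTTCCTACT"; the node for "AT" still has the child "C", so pruning stops there.
Nodes removed: 8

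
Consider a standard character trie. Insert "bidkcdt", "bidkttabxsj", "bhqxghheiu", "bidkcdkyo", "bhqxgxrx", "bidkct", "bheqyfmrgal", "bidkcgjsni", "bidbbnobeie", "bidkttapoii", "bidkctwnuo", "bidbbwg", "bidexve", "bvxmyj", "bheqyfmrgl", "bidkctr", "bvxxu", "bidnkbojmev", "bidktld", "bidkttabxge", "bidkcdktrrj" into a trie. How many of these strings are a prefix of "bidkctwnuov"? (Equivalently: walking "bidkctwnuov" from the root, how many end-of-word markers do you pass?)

Traverse "bidkctwnuov" character by character; count nodes along the way that are marked as word ends.
Prefixes of the query that are stored words: "bidkct", "bidkctwnuo"
Count: 2

2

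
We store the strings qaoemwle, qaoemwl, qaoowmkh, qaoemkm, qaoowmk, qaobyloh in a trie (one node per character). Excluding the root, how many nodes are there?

20

Trace insertions, counting only characters that open a new branch:
  "qaoemwle" → 8 new (q, a, o, e, m, w, l, e)
  "qaoemwl" → prefix "qaoemwl" already present; 0 new (none)
  "qaoowmkh" → prefix "qao" already present; 5 new (o, w, m, k, h)
  "qaoemkm" → prefix "qaoem" already present; 2 new (k, m)
  "qaoowmk" → prefix "qaoowmk" already present; 0 new (none)
  "qaobyloh" → prefix "qao" already present; 5 new (b, y, l, o, h)
Total nodes = 8 + 0 + 5 + 2 + 0 + 5 = 20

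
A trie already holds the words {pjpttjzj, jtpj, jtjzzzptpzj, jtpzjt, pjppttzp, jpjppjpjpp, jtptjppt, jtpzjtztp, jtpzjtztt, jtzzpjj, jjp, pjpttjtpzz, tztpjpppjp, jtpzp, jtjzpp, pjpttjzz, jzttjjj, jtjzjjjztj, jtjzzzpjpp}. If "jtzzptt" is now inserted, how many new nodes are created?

2

"jtzzp" is already a path in the trie; the remaining "tt" must be added.
Each of the 2 remaining characters creates one node.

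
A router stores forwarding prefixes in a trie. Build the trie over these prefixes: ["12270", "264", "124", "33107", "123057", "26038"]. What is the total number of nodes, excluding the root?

Count nodes per top-level branch (shared prefixes stored once):
  '1'-branch (12270, 123057, 124): 10 nodes
  '2'-branch (26038, 264): 6 nodes
  '3'-branch (33107): 5 nodes
Sum: 21

21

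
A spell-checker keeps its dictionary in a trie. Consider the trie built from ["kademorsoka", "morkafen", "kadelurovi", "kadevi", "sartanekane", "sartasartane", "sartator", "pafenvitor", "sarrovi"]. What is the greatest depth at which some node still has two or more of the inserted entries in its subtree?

5

Look for the deepest trie node that still has at least two words in its subtree.
"sartanekane" and "sartasartane" agree on "sarta" (5 characters) before diverging; nothing deeper is shared.
Longest shared-prefix length: 5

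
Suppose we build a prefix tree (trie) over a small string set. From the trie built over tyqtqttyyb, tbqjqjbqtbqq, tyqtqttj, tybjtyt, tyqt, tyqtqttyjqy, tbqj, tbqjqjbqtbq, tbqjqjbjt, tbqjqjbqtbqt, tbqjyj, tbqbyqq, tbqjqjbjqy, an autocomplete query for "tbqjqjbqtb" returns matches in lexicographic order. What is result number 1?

tbqjqjbqtbq

Words with prefix "tbqjqjbqtb", in lexicographic order: "tbqjqjbqtbq", "tbqjqjbqtbqq", "tbqjqjbqtbqt"
Position 1: tbqjqjbqtbq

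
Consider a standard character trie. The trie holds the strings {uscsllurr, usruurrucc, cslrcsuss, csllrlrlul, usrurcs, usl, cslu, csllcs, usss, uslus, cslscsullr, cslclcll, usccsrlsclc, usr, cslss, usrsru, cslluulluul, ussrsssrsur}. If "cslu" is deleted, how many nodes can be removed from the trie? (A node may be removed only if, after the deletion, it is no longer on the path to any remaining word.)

1

After clearing the end-marker at "cslu", prune upward until reaching a node still needed by another word.
The suffix "u" (1 node) is used only by "cslu"; the node for "csl" still has the child "r", so pruning stops there.
Nodes removed: 1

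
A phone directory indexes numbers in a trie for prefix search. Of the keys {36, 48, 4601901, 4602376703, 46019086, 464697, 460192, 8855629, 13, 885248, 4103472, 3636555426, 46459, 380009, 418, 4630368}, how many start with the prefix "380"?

Traverse to the node for "380", then collect every word in that subtree.
Words under "380": 380009
Count: 1

1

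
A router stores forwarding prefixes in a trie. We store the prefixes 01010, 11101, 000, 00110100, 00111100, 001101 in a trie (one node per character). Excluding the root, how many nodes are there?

22

For each word, the new-node count is its length minus the longest prefix already in the trie:
  "01010" → 5 new (0, 1, 0, 1, 0)
  "11101" → 5 new (1, 1, 1, 0, 1)
  "000" → prefix "0" already present; 2 new (0, 0)
  "00110100" → prefix "00" already present; 6 new (1, 1, 0, 1, 0, 0)
  "00111100" → prefix "0011" already present; 4 new (1, 1, 0, 0)
  "001101" → prefix "001101" already present; 0 new (none)
Total nodes = 5 + 5 + 2 + 6 + 4 + 0 = 22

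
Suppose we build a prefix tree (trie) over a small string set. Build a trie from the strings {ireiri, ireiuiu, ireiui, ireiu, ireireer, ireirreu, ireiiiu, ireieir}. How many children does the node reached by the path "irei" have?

4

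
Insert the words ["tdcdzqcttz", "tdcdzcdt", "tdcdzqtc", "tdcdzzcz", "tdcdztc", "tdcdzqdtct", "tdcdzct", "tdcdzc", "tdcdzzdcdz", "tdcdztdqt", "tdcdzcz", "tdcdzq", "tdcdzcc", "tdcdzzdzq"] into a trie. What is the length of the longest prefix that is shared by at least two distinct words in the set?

The deepest shared node is where two words last agree before diverging.
e.g. "tdcdzzdcdz" and "tdcdzzdzq" share the prefix "tdcdzzd" of length 7; no pair shares a longer one.
Longest shared-prefix length: 7

7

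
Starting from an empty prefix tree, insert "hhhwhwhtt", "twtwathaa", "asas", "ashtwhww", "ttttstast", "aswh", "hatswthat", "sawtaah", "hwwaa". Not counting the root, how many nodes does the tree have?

Insert word by word; a character creates a node only if that edge doesn't already exist:
  "hhhwhwhtt" → 9 new (h, h, h, w, h, w, h, t, t)
  "twtwathaa" → 9 new (t, w, t, w, a, t, h, a, a)
  "asas" → 4 new (a, s, a, s)
  "ashtwhww" → prefix "as" already present; 6 new (h, t, w, h, w, w)
  "ttttstast" → prefix "t" already present; 8 new (t, t, t, s, t, a, s, t)
  "aswh" → prefix "as" already present; 2 new (w, h)
  "hatswthat" → prefix "h" already present; 8 new (a, t, s, w, t, h, a, t)
  "sawtaah" → 7 new (s, a, w, t, a, a, h)
  "hwwaa" → prefix "h" already present; 4 new (w, w, a, a)
Total nodes = 9 + 9 + 4 + 6 + 8 + 2 + 8 + 7 + 4 = 57

57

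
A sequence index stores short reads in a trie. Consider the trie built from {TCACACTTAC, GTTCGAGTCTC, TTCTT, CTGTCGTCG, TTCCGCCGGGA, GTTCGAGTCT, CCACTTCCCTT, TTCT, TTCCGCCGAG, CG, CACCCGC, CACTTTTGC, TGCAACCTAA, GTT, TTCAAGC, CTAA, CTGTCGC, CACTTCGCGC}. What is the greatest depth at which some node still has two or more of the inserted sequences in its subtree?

10

Equivalently: take the maximum, over all pairs, of their longest common prefix length.
e.g. "GTTCGAGTCT" and "GTTCGAGTCTC" share the prefix "GTTCGAGTCT" of length 10; no pair shares a longer one.
Longest shared-prefix length: 10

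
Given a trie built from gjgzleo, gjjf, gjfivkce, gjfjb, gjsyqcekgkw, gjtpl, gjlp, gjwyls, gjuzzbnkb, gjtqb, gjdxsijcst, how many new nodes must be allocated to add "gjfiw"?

Walking "gjfiw" from the root, the first 4 characters ("gjfi") follow existing edges; "w" is the first miss.
So 5 − 4 = 1 new nodes.

1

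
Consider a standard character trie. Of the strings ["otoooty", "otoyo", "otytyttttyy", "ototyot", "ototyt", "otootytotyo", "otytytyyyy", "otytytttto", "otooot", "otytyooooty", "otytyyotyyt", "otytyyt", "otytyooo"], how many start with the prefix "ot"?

13

Walk to "ot"; the words in its subtree are exactly those with that prefix.
Words under "ot": otooot, otoooty, otootytotyo, ototyot, ototyt, otoyo, otytyooo, otytyooooty, otytytttto, otytyttttyy, otytytyyyy, otytyyotyyt, otytyyt
Count: 13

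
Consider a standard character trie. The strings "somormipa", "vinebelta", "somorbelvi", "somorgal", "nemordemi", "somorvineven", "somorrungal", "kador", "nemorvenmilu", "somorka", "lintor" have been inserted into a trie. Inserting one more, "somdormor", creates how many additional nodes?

6

Walking "somdormor" from the root, the first 3 characters ("som") follow existing edges; "d" is the first miss.
So 9 − 3 = 6 new nodes.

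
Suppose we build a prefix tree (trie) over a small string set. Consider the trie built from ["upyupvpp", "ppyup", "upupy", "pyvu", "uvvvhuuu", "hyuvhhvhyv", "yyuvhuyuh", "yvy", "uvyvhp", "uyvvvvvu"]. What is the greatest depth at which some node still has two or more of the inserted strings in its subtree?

2

Equivalently: take the maximum, over all pairs, of their longest common prefix length.
e.g. "upupy" and "upyupvpp" share the prefix "up" of length 2; no pair shares a longer one.
Longest shared-prefix length: 2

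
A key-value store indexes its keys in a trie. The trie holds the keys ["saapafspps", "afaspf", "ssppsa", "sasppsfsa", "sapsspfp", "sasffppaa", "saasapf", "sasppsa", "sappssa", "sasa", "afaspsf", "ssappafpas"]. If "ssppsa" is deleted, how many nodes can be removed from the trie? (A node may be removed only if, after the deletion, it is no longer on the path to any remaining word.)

4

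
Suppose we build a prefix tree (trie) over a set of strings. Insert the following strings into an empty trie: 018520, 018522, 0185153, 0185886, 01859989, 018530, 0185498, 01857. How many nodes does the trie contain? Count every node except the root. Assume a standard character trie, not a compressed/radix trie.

Trace insertions, counting only characters that open a new branch:
  "018520" → 6 new (0, 1, 8, 5, 2, 0)
  "018522" → prefix "01852" already present; 1 new (2)
  "0185153" → prefix "0185" already present; 3 new (1, 5, 3)
  "0185886" → prefix "0185" already present; 3 new (8, 8, 6)
  "01859989" → prefix "0185" already present; 4 new (9, 9, 8, 9)
  "018530" → prefix "0185" already present; 2 new (3, 0)
  "0185498" → prefix "0185" already present; 3 new (4, 9, 8)
  "01857" → prefix "0185" already present; 1 new (7)
Total nodes = 6 + 1 + 3 + 3 + 4 + 2 + 3 + 1 = 23

23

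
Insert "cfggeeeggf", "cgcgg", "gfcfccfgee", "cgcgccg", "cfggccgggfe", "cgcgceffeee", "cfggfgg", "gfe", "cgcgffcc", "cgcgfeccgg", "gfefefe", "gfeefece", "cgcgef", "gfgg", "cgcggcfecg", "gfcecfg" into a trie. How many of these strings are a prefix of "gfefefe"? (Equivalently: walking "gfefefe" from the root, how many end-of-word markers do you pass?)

2

Check each prefix of "gfefefe" against the stored set — each match is an end-marker on the path.
Prefixes of the query that are stored words: "gfe", "gfefefe"
Count: 2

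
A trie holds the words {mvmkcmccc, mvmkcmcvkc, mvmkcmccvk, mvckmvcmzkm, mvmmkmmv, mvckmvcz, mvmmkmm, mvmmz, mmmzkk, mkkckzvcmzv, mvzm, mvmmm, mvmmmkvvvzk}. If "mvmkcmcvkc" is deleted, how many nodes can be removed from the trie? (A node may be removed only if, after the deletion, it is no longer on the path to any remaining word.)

3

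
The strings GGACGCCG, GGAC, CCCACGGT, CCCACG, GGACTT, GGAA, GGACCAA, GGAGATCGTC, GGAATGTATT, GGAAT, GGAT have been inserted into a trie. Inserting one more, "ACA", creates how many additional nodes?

Nothing in the trie begins with "A"; the whole of "ACA" is new.
3 − 0 = 3 new nodes.

3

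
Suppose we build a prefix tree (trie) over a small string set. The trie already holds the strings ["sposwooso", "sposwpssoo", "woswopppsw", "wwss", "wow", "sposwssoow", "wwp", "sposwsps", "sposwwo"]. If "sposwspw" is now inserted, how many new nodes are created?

1

Walking "sposwspw" from the root, the first 7 characters ("sposwsp") follow existing edges; "w" is the first miss.
So 8 − 7 = 1 new nodes.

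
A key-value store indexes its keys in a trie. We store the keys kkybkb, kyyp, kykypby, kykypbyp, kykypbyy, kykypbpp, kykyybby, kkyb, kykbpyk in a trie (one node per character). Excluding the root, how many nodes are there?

Trace insertions, counting only characters that open a new branch:
  "kkybkb" → 6 new (k, k, y, b, k, b)
  "kyyp" → prefix "k" already present; 3 new (y, y, p)
  "kykypby" → prefix "ky" already present; 5 new (k, y, p, b, y)
  "kykypbyp" → prefix "kykypby" already present; 1 new (p)
  "kykypbyy" → prefix "kykypby" already present; 1 new (y)
  "kykypbpp" → prefix "kykypb" already present; 2 new (p, p)
  "kykyybby" → prefix "kyky" already present; 4 new (y, b, b, y)
  "kkyb" → prefix "kkyb" already present; 0 new (none)
  "kykbpyk" → prefix "kyk" already present; 4 new (b, p, y, k)
Total nodes = 6 + 3 + 5 + 1 + 1 + 2 + 4 + 0 + 4 = 26

26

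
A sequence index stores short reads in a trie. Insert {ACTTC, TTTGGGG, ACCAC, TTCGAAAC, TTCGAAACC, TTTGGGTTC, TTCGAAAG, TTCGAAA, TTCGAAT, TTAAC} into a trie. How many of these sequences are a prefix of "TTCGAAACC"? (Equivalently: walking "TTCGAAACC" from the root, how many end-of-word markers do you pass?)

3

Traverse "TTCGAAACC" character by character; count nodes along the way that are marked as word ends.
Prefixes of the query that are stored words: "TTCGAAA", "TTCGAAAC", "TTCGAAACC"
Count: 3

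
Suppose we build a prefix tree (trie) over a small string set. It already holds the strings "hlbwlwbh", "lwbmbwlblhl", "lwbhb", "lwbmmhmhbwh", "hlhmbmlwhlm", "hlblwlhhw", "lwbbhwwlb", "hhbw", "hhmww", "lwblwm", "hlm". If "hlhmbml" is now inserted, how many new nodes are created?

0

Every character of "hlhmbml" already lies on an existing path (it is a prefix of some stored word).
No new nodes are needed: 0.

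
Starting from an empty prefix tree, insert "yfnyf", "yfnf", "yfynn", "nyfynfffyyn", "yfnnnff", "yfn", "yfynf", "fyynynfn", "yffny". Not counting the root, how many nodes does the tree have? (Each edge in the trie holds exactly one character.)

36

For each word, the new-node count is its length minus the longest prefix already in the trie:
  "yfnyf" → 5 new (y, f, n, y, f)
  "yfnf" → prefix "yfn" already present; 1 new (f)
  "yfynn" → prefix "yf" already present; 3 new (y, n, n)
  "nyfynfffyyn" → 11 new (n, y, f, y, n, f, f, f, y, y, n)
  "yfnnnff" → prefix "yfn" already present; 4 new (n, n, f, f)
  "yfn" → prefix "yfn" already present; 0 new (none)
  "yfynf" → prefix "yfyn" already present; 1 new (f)
  "fyynynfn" → 8 new (f, y, y, n, y, n, f, n)
  "yffny" → prefix "yf" already present; 3 new (f, n, y)
Total nodes = 5 + 1 + 3 + 11 + 4 + 0 + 1 + 8 + 3 = 36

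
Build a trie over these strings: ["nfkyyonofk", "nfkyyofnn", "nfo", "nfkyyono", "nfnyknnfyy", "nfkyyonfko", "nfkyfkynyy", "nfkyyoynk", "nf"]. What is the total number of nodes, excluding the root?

34

Trie structure (* marks end of a word):
(root)
└─ n
   └─ f *
      ├─ k
      │  └─ y
      │     ├─ f
      │     │  └─ k
      │     │     └─ y
      │     │        └─ n
      │     │           └─ y
      │     │              └─ y *
      │     └─ y
      │        └─ o
      │           ├─ f
      │           │  └─ n
      │           │     └─ n *
      │           ├─ n
      │           │  ├─ f
      │           │  │  └─ k
      │           │  │     └─ o *
      │           │  └─ o *
      │           │     └─ f
      │           │        └─ k *
      │           └─ y
      │              └─ n
      │                 └─ k *
      ├─ n
      │  └─ y
      │     └─ k
      │        └─ n
      │           └─ n
      │              └─ f
      │                 └─ y
      │                    └─ y *
      └─ o *
Counting every labelled node above: 34.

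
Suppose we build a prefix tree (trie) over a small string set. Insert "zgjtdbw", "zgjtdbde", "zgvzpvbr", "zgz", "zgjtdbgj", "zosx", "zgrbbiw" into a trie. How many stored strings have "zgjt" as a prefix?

3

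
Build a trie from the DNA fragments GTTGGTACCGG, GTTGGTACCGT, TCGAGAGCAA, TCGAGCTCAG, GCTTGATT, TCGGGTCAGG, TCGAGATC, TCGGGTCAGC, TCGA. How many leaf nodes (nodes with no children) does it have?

A leaf is a node with no children — equivalently, the end of a word that is not a proper prefix of any other stored word.
Those words: "GCTTGATT", "GTTGGTACCGG", "GTTGGTACCGT", "TCGAGAGCAA", "TCGAGATC", "TCGAGCTCAG", "TCGGGTCAGC", "TCGGGTCAGG"
Leaf count: 8

8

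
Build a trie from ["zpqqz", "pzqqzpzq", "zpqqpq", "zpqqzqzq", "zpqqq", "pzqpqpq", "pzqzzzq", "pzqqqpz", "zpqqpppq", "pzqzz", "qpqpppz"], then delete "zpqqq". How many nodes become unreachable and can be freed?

A node on "zpqqq"'s path can go only if nothing else ends at it or branches off below it.
The suffix "q" (1 node) is used only by "zpqqq"; the node for "zpqq" still has the child "z", so pruning stops there.
Nodes removed: 1

1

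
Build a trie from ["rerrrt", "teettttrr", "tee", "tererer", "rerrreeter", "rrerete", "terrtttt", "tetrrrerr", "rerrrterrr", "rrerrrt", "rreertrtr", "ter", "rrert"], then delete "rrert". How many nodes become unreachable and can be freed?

1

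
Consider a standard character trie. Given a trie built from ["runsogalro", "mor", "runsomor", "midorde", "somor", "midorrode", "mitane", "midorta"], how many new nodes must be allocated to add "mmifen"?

5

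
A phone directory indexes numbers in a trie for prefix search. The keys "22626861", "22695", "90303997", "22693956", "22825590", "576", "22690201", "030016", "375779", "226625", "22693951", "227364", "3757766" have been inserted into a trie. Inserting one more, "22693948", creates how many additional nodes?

"226939" is already a path in the trie; the remaining "48" must be added.
New nodes needed: |"22693948"| − 6 = 8 − 6 = 2.

2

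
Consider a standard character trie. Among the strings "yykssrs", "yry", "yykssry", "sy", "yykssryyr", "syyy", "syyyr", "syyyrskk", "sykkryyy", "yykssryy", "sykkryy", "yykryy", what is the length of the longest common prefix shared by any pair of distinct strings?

8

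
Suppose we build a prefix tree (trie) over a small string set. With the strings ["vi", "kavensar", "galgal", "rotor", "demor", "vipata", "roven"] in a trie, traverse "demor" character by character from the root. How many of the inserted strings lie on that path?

Traverse "demor" character by character; count nodes along the way that are marked as word ends.
Prefixes of the query that are stored words: "demor"
Count: 1

1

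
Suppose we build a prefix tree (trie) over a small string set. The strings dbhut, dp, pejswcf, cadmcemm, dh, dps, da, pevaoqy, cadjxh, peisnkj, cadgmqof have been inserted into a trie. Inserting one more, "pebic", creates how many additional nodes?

Walking "pebic" from the root, the first 2 characters ("pe") follow existing edges; "b" is the first miss.
New nodes needed: |"pebic"| − 2 = 5 − 2 = 3.

3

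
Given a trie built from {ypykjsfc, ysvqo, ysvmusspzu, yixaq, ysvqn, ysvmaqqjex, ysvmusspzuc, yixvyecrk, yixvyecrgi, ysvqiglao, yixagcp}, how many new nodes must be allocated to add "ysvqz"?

Walking "ysvqz" from the root, the first 4 characters ("ysvq") follow existing edges; "z" is the first miss.
Each of the 1 remaining characters creates one node.

1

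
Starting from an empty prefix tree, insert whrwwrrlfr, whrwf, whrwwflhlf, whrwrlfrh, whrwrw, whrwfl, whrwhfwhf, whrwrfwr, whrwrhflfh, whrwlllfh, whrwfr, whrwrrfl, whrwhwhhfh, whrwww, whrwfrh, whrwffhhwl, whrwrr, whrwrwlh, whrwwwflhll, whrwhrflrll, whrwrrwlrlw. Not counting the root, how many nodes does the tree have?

75

Trace insertions, counting only characters that open a new branch:
  "whrwwrrlfr" → 10 new (w, h, r, w, w, r, r, l, f, r)
  "whrwf" → prefix "whrw" already present; 1 new (f)
  "whrwwflhlf" → prefix "whrww" already present; 5 new (f, l, h, l, f)
  "whrwrlfrh" → prefix "whrw" already present; 5 new (r, l, f, r, h)
  "whrwrw" → prefix "whrwr" already present; 1 new (w)
  "whrwfl" → prefix "whrwf" already present; 1 new (l)
  "whrwhfwhf" → prefix "whrw" already present; 5 new (h, f, w, h, f)
  "whrwrfwr" → prefix "whrwr" already present; 3 new (f, w, r)
  "whrwrhflfh" → prefix "whrwr" already present; 5 new (h, f, l, f, h)
  "whrwlllfh" → prefix "whrw" already present; 5 new (l, l, l, f, h)
  "whrwfr" → prefix "whrwf" already present; 1 new (r)
  "whrwrrfl" → prefix "whrwr" already present; 3 new (r, f, l)
  "whrwhwhhfh" → prefix "whrwh" already present; 5 new (w, h, h, f, h)
  "whrwww" → prefix "whrww" already present; 1 new (w)
  "whrwfrh" → prefix "whrwfr" already present; 1 new (h)
  "whrwffhhwl" → prefix "whrwf" already present; 5 new (f, h, h, w, l)
  "whrwrr" → prefix "whrwrr" already present; 0 new (none)
  "whrwrwlh" → prefix "whrwrw" already present; 2 new (l, h)
  "whrwwwflhll" → prefix "whrwww" already present; 5 new (f, l, h, l, l)
  "whrwhrflrll" → prefix "whrwh" already present; 6 new (r, f, l, r, l, l)
  "whrwrrwlrlw" → prefix "whrwrr" already present; 5 new (w, l, r, l, w)
Total nodes = 10 + 1 + 5 + 5 + 1 + 1 + 5 + 3 + 5 + 5 + 1 + 3 + 5 + 1 + 1 + 5 + 0 + 2 + 5 + 6 + 5 = 75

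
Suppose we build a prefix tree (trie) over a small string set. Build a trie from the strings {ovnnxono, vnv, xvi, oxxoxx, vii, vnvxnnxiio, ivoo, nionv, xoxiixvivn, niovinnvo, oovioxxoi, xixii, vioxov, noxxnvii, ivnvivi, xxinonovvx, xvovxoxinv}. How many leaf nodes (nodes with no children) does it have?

16

A leaf is a node with no children — equivalently, the end of a word that is not a proper prefix of any other stored word.
Those words: "ivnvivi", "ivoo", "nionv", "niovinnvo", "noxxnvii", "oovioxxoi", "ovnnxono", "oxxoxx", "vii", "vioxov", "vnvxnnxiio", "xixii", "xoxiixvivn", "xvi", "xvovxoxinv", "xxinonovvx"
Leaf count: 16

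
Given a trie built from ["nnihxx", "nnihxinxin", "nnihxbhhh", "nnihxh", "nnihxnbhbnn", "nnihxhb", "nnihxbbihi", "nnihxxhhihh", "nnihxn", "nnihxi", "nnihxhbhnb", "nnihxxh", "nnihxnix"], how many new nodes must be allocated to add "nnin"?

"nni" is already a path in the trie; the remaining "n" must be added.
New nodes needed: |"nnin"| − 3 = 4 − 3 = 1.

1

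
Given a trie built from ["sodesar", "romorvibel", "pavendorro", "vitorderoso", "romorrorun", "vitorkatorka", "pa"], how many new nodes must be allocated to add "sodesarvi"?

"sodesar" is already a path in the trie; the remaining "vi" must be added.
New nodes needed: |"sodesarvi"| − 7 = 9 − 7 = 2.

2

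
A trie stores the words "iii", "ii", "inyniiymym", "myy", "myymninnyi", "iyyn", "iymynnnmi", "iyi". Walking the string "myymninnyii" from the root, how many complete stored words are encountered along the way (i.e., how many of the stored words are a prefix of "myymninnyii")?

2

Check each prefix of "myymninnyii" against the stored set — each match is an end-marker on the path.
Prefixes of the query that are stored words: "myy", "myymninnyi"
Count: 2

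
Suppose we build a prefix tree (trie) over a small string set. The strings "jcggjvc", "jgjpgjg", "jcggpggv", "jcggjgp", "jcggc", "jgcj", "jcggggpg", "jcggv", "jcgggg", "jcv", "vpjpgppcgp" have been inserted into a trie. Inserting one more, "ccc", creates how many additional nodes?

Nothing in the trie begins with "c"; the whole of "ccc" is new.
3 − 0 = 3 new nodes.

3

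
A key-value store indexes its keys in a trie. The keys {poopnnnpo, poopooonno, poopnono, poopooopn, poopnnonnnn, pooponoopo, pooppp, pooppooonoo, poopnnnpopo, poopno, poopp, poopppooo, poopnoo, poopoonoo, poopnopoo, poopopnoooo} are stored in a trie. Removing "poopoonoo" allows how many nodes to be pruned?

3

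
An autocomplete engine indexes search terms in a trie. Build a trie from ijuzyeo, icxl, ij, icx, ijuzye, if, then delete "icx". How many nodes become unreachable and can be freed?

A node on "icx"'s path can go only if nothing else ends at it or branches off below it.
Every node on "icx" is still needed (e.g. by "icxl"), so nothing is freed.
Nodes removed: 0

0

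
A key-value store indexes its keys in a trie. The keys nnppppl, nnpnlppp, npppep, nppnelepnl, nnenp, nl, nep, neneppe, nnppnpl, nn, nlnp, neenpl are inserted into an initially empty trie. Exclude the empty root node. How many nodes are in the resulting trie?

44

Insert word by word; a character creates a node only if that edge doesn't already exist:
  "nnppppl" → 7 new (n, n, p, p, p, p, l)
  "nnpnlppp" → prefix "nnp" already present; 5 new (n, l, p, p, p)
  "npppep" → prefix "n" already present; 5 new (p, p, p, e, p)
  "nppnelepnl" → prefix "npp" already present; 7 new (n, e, l, e, p, n, l)
  "nnenp" → prefix "nn" already present; 3 new (e, n, p)
  "nl" → prefix "n" already present; 1 new (l)
  "nep" → prefix "n" already present; 2 new (e, p)
  "neneppe" → prefix "ne" already present; 5 new (n, e, p, p, e)
  "nnppnpl" → prefix "nnpp" already present; 3 new (n, p, l)
  "nn" → prefix "nn" already present; 0 new (none)
  "nlnp" → prefix "nl" already present; 2 new (n, p)
  "neenpl" → prefix "ne" already present; 4 new (e, n, p, l)
Total nodes = 7 + 5 + 5 + 7 + 3 + 1 + 2 + 5 + 3 + 0 + 2 + 4 = 44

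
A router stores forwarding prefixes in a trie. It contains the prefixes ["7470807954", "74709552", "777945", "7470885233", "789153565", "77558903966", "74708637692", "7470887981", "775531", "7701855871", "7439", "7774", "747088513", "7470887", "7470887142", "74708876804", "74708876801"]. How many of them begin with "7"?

Walk to "7"; the words in its subtree are exactly those with that prefix.
Words under "7": 7439, 7470807954, 74708637692, 747088513, 7470885233, 7470887, 7470887142, 74708876801, 74708876804, 7470887981, 74709552, 7701855871, 775531, 77558903966, 7774, 777945, 789153565
Count: 17

17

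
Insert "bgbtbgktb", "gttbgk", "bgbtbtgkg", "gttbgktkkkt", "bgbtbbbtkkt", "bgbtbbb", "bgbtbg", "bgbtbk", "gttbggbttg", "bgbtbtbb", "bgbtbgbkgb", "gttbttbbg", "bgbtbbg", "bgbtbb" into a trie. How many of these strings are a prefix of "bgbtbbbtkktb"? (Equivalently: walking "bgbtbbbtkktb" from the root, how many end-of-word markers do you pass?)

3

Walk "bgbtbbbtkktb" from the root; an end-of-word marker is hit whenever a stored word is a prefix of "bgbtbbbtkktb".
Prefixes of the query that are stored words: "bgbtbb", "bgbtbbb", "bgbtbbbtkkt"
Count: 3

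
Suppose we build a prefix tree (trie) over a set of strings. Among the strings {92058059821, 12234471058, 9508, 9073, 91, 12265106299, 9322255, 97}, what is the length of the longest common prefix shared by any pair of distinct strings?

3

Equivalently: take the maximum, over all pairs, of their longest common prefix length.
e.g. "12234471058" and "12265106299" share the prefix "122" of length 3; no pair shares a longer one.
Longest shared-prefix length: 3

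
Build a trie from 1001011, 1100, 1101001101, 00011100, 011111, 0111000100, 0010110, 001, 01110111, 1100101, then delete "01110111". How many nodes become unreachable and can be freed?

3

Walk "01110111" from the leaf back toward the root, removing each node that no remaining word uses.
The suffix "111" (3 nodes) is used only by "01110111"; the node for "01110" still has the child "0", so pruning stops there.
Nodes removed: 3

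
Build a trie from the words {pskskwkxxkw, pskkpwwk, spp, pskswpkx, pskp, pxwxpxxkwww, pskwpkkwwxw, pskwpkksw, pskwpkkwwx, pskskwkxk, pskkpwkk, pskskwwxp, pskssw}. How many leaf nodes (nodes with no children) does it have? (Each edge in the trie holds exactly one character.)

Leaves are exactly the stored words that no other stored word extends.
Those words: "pskkpwkk", "pskkpwwk", "pskp", "pskskwkxk", "pskskwkxxkw", "pskskwwxp", "pskssw", "pskswpkx", "pskwpkksw", "pskwpkkwwxw", "pxwxpxxkwww", "spp"
Leaf count: 12

12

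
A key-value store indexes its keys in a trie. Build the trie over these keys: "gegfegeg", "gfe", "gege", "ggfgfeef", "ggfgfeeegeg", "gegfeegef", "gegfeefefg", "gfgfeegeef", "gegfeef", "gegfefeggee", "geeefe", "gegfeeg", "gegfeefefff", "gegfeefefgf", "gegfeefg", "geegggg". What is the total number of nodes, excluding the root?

Count nodes per top-level branch (shared prefixes stored once):
  'g'-branch (geeefe, geegggg, gege, gegfeef, gegfeefefff, gegfeefefg, gegfeefefgf, gegfeefg, gegfeeg, gegfeegef, gegfefeggee, gegfegeg, gfe, gfgfeegeef, ggfgfeeegeg, ggfgfeef): 56 nodes
Sum: 56

56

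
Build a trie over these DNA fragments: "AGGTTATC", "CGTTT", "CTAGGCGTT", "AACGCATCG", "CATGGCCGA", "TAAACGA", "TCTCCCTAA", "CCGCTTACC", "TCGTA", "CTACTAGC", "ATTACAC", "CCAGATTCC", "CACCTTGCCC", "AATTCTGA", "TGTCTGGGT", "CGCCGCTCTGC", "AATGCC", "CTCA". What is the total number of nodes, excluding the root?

Trace insertions, counting only characters that open a new branch:
  "AGGTTATC" → 8 new (A, G, G, T, T, A, T, C)
  "CGTTT" → 5 new (C, G, T, T, T)
  "CTAGGCGTT" → prefix "C" already present; 8 new (T, A, G, G, C, G, T, T)
  "AACGCATCG" → prefix "A" already present; 8 new (A, C, G, C, A, T, C, G)
  "CATGGCCGA" → prefix "C" already present; 8 new (A, T, G, G, C, C, G, A)
  "TAAACGA" → 7 new (T, A, A, A, C, G, A)
  "TCTCCCTAA" → prefix "T" already present; 8 new (C, T, C, C, C, T, A, A)
  "CCGCTTACC" → prefix "C" already present; 8 new (C, G, C, T, T, A, C, C)
  "TCGTA" → prefix "TC" already present; 3 new (G, T, A)
  "CTACTAGC" → prefix "CTA" already present; 5 new (C, T, A, G, C)
  "ATTACAC" → prefix "A" already present; 6 new (T, T, A, C, A, C)
  "CCAGATTCC" → prefix "CC" already present; 7 new (A, G, A, T, T, C, C)
  "CACCTTGCCC" → prefix "CA" already present; 8 new (C, C, T, T, G, C, C, C)
  "AATTCTGA" → prefix "AA" already present; 6 new (T, T, C, T, G, A)
  "TGTCTGGGT" → prefix "T" already present; 8 new (G, T, C, T, G, G, G, T)
  "CGCCGCTCTGC" → prefix "CG" already present; 9 new (C, C, G, C, T, C, T, G, C)
  "AATGCC" → prefix "AAT" already present; 3 new (G, C, C)
  "CTCA" → prefix "CT" already present; 2 new (C, A)
Total nodes = 8 + 5 + 8 + 8 + 8 + 7 + 8 + 8 + 3 + 5 + 6 + 7 + 8 + 6 + 8 + 9 + 3 + 2 = 117

117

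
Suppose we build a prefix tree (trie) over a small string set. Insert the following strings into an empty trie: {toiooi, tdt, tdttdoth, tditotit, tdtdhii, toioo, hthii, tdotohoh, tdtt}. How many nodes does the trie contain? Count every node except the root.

34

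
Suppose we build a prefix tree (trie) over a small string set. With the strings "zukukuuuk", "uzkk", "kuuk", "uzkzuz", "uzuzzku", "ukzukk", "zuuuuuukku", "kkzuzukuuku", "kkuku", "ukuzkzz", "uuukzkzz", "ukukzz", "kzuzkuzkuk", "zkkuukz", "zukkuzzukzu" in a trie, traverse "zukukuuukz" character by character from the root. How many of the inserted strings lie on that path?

1

Traverse "zukukuuukz" character by character; count nodes along the way that are marked as word ends.
Prefixes of the query that are stored words: "zukukuuuk"
Count: 1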